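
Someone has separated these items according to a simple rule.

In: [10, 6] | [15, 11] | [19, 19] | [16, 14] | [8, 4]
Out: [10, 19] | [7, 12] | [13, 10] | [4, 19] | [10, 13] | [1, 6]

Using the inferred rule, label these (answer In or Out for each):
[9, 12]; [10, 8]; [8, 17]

Out, In, Out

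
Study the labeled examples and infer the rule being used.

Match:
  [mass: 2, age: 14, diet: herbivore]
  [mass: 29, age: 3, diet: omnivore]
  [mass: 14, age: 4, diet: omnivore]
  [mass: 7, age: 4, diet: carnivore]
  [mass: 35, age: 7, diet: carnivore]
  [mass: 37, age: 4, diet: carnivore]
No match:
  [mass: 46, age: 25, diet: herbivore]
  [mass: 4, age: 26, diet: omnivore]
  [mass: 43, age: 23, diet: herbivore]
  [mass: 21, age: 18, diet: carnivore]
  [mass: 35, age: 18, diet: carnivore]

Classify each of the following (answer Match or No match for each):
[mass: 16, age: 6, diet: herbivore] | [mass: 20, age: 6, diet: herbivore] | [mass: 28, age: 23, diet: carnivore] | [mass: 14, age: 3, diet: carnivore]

Match, Match, No match, Match

The distinguishing property — age ≤ 14 — holds for all the 'Match' cases and none of the 'No match' cases.
[mass: 16, age: 6, diet: herbivore]: age = 6 — has this property, so Match. [mass: 20, age: 6, diet: herbivore]: age = 6 — has this property, so Match. [mass: 28, age: 23, diet: carnivore]: age = 23 — does not fit, so No match. [mass: 14, age: 3, diet: carnivore]: age = 3 — has this property, so Match.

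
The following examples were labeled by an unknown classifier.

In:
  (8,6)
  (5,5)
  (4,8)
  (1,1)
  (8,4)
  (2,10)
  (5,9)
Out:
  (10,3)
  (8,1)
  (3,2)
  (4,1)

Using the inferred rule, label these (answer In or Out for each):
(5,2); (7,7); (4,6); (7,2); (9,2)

Out, In, In, Out, Out

One predicate separates the groups cleanly: sum is even.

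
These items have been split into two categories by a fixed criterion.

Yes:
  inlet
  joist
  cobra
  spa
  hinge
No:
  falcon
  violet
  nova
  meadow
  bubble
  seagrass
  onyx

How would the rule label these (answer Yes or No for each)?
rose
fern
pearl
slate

No, No, Yes, Yes

The simplest hypothesis consistent with all the labels is: odd length.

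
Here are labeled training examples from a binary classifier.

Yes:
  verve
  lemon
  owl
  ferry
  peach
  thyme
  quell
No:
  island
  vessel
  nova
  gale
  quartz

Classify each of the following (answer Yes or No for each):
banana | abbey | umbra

No, Yes, Yes

The pattern is that an item is 'Yes' exactly when: odd length.
banana: length 6, doesn't qualify → No. abbey: length 5, has this property → Yes. umbra: length 5, has this property → Yes.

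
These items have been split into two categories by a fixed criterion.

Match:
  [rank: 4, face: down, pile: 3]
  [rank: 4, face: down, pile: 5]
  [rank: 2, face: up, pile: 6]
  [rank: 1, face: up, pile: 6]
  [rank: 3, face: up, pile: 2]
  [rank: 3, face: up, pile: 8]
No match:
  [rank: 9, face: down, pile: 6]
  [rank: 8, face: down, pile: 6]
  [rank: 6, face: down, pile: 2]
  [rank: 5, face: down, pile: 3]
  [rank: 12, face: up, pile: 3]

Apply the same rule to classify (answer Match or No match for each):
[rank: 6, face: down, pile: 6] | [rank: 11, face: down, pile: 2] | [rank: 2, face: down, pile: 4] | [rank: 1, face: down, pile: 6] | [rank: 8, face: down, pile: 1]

No match, No match, Match, Match, No match

The classifier is using: rank ≤ 4.
[rank: 6, face: down, pile: 6] — rank = 6, hence No match.
[rank: 11, face: down, pile: 2] — rank = 11, hence No match.
[rank: 2, face: down, pile: 4] — rank = 2, hence Match.
[rank: 1, face: down, pile: 6] — rank = 1, hence Match.
[rank: 8, face: down, pile: 1] — rank = 8, hence No match.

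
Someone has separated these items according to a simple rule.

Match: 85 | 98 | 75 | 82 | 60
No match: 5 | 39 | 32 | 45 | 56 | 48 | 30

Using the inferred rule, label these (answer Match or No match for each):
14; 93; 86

No match, Match, Match

All 'Match' examples share one property — at least 60 — and every 'No match' example lacks it.
14: No match (14 < 60). 93: Match (93 ≥ 60). 86: Match (86 ≥ 60).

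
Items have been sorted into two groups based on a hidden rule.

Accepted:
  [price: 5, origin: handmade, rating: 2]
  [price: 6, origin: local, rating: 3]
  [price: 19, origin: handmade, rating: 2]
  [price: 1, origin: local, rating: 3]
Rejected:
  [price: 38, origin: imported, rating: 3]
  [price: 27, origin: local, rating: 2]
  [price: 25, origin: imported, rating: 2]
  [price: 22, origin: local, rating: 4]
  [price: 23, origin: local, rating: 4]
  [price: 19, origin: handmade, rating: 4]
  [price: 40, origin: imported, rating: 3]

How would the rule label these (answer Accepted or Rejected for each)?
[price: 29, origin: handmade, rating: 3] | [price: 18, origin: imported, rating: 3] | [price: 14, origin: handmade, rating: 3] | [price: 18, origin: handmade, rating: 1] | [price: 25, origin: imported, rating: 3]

Rejected, Accepted, Accepted, Accepted, Rejected

The pattern is that an item is 'Accepted' exactly when: price ≤ 19 AND rating ≤ 3.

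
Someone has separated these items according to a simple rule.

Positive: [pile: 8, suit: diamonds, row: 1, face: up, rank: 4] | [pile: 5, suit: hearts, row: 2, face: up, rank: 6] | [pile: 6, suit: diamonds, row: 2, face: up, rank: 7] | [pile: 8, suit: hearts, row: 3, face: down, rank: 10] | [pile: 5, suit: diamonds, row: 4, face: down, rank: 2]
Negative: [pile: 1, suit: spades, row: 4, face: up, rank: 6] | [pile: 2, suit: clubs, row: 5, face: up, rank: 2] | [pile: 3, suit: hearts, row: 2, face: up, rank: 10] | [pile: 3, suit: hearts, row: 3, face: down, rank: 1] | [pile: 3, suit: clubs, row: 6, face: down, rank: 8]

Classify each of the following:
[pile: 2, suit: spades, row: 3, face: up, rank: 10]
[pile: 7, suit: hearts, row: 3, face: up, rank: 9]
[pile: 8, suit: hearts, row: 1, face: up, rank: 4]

Negative, Positive, Positive

One predicate separates the groups cleanly: pile ≥ 5.
[pile: 2, suit: spades, row: 3, face: up, rank: 10]: pile = 2 — doesn't match, so Negative. [pile: 7, suit: hearts, row: 3, face: up, rank: 9]: pile = 7 — satisfies this, so Positive. [pile: 8, suit: hearts, row: 1, face: up, rank: 4]: pile = 8 — satisfies this, so Positive.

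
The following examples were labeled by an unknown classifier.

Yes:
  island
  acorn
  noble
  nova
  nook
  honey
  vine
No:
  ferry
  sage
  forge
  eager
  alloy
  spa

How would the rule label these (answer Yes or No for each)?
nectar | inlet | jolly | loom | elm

The simplest hypothesis consistent with all the labels is: contains 'n'.
nectar — has 'n', hence Yes. inlet — has 'n', hence Yes. jolly — no 'n', hence No. loom — no 'n', hence No. elm — no 'n', hence No.

Yes, Yes, No, No, No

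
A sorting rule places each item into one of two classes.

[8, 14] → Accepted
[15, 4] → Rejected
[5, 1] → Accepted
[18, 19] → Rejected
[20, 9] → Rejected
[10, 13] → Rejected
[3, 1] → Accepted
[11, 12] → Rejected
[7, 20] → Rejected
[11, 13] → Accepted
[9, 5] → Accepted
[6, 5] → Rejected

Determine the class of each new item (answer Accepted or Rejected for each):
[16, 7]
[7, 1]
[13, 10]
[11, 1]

Comparing the two groups points to one rule — sum is even.
Rejected: [16, 7], since 16+7 = 23.
Accepted: [7, 1], since 7+1 = 8.
Rejected: [13, 10], since 13+10 = 23.
Accepted: [11, 1], since 11+1 = 12.

Rejected, Accepted, Rejected, Accepted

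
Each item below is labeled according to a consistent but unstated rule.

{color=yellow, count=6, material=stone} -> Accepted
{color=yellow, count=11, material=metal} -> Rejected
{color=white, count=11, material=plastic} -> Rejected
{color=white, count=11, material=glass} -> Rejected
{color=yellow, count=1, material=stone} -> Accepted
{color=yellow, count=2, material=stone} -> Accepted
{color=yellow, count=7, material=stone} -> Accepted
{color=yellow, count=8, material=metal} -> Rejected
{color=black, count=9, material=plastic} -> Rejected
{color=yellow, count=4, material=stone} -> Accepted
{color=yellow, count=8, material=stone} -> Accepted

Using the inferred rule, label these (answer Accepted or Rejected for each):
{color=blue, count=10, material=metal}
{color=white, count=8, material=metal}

Rejected, Rejected

All 'Accepted' examples share one property — material is stone — and every 'Rejected' example lacks it.
{color=blue, count=10, material=metal} → material is metal → Rejected. {color=white, count=8, material=metal} → material is metal → Rejected.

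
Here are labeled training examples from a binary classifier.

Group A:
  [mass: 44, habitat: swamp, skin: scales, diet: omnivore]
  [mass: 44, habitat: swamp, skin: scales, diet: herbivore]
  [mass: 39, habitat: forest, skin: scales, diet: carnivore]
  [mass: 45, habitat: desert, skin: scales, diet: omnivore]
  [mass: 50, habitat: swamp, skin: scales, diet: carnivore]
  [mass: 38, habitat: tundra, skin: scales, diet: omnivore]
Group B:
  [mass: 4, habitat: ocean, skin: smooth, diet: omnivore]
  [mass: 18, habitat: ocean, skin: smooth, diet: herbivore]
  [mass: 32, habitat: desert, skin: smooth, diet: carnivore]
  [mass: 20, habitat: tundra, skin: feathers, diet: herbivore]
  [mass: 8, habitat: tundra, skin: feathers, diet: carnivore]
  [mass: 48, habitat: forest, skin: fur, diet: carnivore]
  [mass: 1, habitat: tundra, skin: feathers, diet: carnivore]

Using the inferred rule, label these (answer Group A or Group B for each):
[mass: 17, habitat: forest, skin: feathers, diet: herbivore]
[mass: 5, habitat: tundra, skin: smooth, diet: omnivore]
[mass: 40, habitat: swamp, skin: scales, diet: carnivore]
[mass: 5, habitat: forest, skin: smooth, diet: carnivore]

Group B, Group B, Group A, Group B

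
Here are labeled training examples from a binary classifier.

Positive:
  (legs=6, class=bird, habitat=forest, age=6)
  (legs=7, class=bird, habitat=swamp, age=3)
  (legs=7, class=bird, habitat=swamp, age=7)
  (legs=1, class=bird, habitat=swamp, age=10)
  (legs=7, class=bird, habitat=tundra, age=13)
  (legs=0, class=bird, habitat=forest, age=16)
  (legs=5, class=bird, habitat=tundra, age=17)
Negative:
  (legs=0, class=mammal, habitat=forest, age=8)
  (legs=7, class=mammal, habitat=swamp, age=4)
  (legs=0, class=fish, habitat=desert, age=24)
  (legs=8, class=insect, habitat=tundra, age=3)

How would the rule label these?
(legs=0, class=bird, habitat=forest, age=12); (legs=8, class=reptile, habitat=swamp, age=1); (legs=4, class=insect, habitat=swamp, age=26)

A rule that fits every label: class is bird — true of each 'Positive' example, false of each 'Negative' one.
(legs=0, class=bird, habitat=forest, age=12): Positive (class is bird). (legs=8, class=reptile, habitat=swamp, age=1): Negative (class is reptile). (legs=4, class=insect, habitat=swamp, age=26): Negative (class is insect).

Positive, Negative, Negative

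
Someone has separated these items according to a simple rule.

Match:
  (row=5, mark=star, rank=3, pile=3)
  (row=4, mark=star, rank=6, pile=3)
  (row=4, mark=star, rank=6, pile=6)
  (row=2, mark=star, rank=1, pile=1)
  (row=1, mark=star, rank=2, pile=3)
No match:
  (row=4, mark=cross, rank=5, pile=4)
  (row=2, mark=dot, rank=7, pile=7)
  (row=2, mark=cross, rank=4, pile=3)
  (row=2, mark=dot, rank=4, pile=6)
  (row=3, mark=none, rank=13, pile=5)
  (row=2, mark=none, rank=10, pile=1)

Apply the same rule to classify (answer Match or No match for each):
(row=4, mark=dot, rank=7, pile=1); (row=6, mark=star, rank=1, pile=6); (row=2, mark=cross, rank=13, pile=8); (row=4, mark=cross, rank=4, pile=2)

No match, Match, No match, No match

Comparing the two groups points to one rule — mark is star.
(row=4, mark=dot, rank=7, pile=1) → mark is dot → No match.
(row=6, mark=star, rank=1, pile=6) → mark is star → Match.
(row=2, mark=cross, rank=13, pile=8) → mark is cross → No match.
(row=4, mark=cross, rank=4, pile=2) → mark is cross → No match.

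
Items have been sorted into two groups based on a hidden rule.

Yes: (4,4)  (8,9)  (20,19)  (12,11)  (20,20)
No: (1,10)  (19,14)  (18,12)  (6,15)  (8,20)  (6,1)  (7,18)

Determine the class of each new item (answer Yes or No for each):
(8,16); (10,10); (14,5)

The common property of the 'Yes' items is: |first − second| ≤ 1. No 'No' item has it.
No: (8,16), since |8−16| = 8. Yes: (10,10), since |10−10| = 0. No: (14,5), since |14−5| = 9.

No, Yes, No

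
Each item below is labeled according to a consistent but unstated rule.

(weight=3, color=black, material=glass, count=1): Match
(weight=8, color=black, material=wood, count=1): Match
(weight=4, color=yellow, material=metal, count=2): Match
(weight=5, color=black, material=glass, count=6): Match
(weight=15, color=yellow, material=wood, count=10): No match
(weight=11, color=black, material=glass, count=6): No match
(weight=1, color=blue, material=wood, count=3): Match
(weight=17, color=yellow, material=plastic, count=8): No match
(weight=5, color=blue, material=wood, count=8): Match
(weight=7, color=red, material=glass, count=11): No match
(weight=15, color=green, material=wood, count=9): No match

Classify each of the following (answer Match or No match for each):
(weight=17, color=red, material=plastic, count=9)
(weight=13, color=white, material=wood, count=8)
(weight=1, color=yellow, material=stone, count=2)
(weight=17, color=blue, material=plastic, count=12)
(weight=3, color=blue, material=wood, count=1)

No match, No match, Match, No match, Match

'Match' ⟺ weight ≤ 8 AND count ≤ 8.
(weight=17, color=red, material=plastic, count=9) → weight = 17, count = 9 → No match. (weight=13, color=white, material=wood, count=8) → weight = 13, count = 8 → No match. (weight=1, color=yellow, material=stone, count=2) → weight = 1, count = 2 → Match. (weight=17, color=blue, material=plastic, count=12) → weight = 17, count = 12 → No match. (weight=3, color=blue, material=wood, count=1) → weight = 3, count = 1 → Match.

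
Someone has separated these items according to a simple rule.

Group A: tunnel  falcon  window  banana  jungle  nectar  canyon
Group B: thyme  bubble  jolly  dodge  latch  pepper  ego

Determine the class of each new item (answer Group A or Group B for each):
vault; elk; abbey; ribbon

Group B, Group B, Group B, Group A

Rule: contains 'n'. This holds for each 'Group A' example and fails for each 'Group B' one.
vault: no 'n', fails this test → Group B.
elk: no 'n', fails this test → Group B.
abbey: no 'n', fails this test → Group B.
ribbon: has 'n', qualifies → Group A.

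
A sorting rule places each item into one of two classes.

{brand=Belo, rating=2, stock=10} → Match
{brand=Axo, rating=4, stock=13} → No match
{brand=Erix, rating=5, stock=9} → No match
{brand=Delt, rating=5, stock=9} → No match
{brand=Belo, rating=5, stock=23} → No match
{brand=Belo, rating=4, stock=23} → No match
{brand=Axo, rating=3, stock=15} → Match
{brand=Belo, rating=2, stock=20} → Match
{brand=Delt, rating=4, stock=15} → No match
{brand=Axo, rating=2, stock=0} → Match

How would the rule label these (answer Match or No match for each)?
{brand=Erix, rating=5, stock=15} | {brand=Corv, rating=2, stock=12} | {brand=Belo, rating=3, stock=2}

No match, Match, Match

One predicate separates the groups cleanly: rating ≤ 3.
{brand=Erix, rating=5, stock=15}: No match (rating = 5).
{brand=Corv, rating=2, stock=12}: Match (rating = 2).
{brand=Belo, rating=3, stock=2}: Match (rating = 3).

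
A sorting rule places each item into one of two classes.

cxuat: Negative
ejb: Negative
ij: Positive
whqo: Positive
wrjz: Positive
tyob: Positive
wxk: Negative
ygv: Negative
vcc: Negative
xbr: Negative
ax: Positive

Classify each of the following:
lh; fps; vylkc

The rule appears to be: even length.
lh — length 2, hence Positive. fps — length 3, hence Negative. vylkc — length 5, hence Negative.

Positive, Negative, Negative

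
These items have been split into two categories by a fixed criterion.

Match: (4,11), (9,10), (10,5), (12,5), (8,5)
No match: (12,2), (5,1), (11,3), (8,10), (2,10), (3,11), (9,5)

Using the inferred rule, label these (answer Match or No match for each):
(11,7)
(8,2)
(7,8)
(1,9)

The rule appears to be: sum is odd.
(11,7) — 11+7 = 18, hence No match. (8,2) — 8+2 = 10, hence No match. (7,8) — 7+8 = 15, hence Match. (1,9) — 1+9 = 10, hence No match.

No match, No match, Match, No match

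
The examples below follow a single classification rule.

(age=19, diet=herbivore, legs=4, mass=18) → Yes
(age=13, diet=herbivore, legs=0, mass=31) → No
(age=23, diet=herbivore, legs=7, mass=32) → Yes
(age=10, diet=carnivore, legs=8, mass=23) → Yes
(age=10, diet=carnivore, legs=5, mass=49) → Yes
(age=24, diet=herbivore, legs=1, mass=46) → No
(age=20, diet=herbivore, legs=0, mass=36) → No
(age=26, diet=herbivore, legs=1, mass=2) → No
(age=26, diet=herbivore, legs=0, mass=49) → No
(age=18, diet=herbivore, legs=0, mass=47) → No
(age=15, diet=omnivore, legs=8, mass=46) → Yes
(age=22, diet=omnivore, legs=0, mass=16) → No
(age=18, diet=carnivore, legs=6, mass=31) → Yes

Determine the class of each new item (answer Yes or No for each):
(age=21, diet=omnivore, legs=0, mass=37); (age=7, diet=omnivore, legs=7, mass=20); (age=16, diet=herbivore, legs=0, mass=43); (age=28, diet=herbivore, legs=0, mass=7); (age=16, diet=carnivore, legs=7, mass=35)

The pattern is that an item is 'Yes' exactly when: legs ≥ 4.
(age=21, diet=omnivore, legs=0, mass=37): legs = 0 — doesn't match, so No. (age=7, diet=omnivore, legs=7, mass=20): legs = 7 — matches, so Yes. (age=16, diet=herbivore, legs=0, mass=43): legs = 0 — doesn't match, so No. (age=28, diet=herbivore, legs=0, mass=7): legs = 0 — doesn't match, so No. (age=16, diet=carnivore, legs=7, mass=35): legs = 7 — matches, so Yes.

No, Yes, No, No, Yes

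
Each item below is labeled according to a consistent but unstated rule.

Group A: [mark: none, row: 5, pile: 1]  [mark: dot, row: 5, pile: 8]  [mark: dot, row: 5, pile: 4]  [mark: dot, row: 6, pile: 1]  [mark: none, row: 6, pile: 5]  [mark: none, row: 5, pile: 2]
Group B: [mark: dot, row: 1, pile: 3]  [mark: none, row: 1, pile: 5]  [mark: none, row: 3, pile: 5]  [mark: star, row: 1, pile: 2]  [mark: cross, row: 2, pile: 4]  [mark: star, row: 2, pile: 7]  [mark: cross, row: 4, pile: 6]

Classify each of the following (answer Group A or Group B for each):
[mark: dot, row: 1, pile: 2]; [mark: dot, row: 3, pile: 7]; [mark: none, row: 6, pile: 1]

Group B, Group B, Group A

Rule: row ≥ 5. This holds for each 'Group A' example and fails for each 'Group B' one.
[mark: dot, row: 1, pile: 2]: row = 1, doesn't qualify → Group B.
[mark: dot, row: 3, pile: 7]: row = 3, doesn't qualify → Group B.
[mark: none, row: 6, pile: 1]: row = 6, qualifies → Group A.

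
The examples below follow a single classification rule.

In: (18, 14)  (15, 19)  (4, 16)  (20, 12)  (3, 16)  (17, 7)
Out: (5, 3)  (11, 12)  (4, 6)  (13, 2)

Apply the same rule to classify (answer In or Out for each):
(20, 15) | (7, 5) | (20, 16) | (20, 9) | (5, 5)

The distinguishing property — max ≥ 14 — holds for all the 'In' cases and none of the 'Out' cases.
(20, 15) — max 20, hence In. (7, 5) — max 7, hence Out. (20, 16) — max 20, hence In. (20, 9) — max 20, hence In. (5, 5) — max 5, hence Out.

In, Out, In, In, Out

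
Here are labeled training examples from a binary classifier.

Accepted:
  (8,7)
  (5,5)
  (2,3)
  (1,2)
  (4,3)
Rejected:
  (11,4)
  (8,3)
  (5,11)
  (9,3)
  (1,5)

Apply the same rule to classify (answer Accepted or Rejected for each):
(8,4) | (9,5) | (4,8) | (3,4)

Rejected, Rejected, Rejected, Accepted

All 'Accepted' examples share one property — |first − second| ≤ 1 — and every 'Rejected' example lacks it.
Rejected: (8,4), since |8−4| = 4. Rejected: (9,5), since |9−5| = 4. Rejected: (4,8), since |4−8| = 4. Accepted: (3,4), since |3−4| = 1.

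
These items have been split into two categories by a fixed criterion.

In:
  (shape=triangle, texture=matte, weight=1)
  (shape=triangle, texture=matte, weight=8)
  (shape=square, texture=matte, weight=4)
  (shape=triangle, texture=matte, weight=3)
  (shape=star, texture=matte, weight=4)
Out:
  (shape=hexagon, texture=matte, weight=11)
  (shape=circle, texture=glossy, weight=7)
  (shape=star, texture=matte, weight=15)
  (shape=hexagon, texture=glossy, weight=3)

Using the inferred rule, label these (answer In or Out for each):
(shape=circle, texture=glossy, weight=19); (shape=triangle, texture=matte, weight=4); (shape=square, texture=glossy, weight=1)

A rule that fits every label: texture is matte AND weight ≤ 8 — true of each 'In' example, false of each 'Out' one.

Out, In, Out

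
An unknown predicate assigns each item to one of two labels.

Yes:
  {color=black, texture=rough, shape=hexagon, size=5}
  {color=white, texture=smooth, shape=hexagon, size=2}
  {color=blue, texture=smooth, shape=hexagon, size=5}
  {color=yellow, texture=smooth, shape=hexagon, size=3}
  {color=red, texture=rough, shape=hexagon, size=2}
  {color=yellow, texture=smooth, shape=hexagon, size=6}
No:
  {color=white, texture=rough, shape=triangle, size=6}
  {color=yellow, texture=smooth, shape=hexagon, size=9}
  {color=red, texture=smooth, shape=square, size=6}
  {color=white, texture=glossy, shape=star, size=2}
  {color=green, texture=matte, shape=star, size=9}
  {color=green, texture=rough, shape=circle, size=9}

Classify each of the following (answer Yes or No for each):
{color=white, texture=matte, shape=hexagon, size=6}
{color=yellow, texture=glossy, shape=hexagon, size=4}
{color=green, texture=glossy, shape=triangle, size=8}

The pattern is that an item is 'Yes' exactly when: shape is hexagon AND size ≤ 6.

Yes, Yes, No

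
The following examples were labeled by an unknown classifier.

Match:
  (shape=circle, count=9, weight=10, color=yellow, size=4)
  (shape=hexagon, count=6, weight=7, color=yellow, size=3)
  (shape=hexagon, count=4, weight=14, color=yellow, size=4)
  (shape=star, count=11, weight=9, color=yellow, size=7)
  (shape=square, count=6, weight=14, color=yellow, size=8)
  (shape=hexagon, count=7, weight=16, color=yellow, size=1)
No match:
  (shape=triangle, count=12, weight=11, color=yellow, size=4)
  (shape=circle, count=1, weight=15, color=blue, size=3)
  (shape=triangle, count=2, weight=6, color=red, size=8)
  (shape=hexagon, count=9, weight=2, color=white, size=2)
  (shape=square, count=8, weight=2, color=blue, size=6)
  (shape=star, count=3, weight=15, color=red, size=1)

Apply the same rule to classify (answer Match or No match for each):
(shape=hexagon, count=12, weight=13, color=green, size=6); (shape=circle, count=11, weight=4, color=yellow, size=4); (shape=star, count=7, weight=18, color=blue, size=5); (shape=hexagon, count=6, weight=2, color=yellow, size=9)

The distinguishing property — color is yellow AND count ≤ 11 — holds for all the 'Match' cases and none of the 'No match' cases.
(shape=hexagon, count=12, weight=13, color=green, size=6): color is green, count = 12, fails the rule → No match.
(shape=circle, count=11, weight=4, color=yellow, size=4): color is yellow, count = 11, checks out → Match.
(shape=star, count=7, weight=18, color=blue, size=5): color is blue, count = 7, fails the rule → No match.
(shape=hexagon, count=6, weight=2, color=yellow, size=9): color is yellow, count = 6, checks out → Match.

No match, Match, No match, Match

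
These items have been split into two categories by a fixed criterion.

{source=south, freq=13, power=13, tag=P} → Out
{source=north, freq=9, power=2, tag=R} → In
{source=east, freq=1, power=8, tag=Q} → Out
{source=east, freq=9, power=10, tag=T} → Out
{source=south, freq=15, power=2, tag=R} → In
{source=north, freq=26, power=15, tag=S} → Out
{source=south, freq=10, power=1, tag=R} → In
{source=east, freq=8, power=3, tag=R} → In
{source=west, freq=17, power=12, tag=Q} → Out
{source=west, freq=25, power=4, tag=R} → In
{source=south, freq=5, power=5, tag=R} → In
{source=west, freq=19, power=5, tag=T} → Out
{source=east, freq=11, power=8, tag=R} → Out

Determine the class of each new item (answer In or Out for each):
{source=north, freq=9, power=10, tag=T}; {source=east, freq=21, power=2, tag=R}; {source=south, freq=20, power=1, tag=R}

Out, In, In

The distinguishing property — tag is R AND power ≤ 5 — holds for all the 'In' cases and none of the 'Out' cases.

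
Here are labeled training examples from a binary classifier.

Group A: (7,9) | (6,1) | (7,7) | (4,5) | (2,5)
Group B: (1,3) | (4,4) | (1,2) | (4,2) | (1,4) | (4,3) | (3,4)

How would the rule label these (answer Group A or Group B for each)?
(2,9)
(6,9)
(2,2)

Group A, Group A, Group B

'Group A' ⟺ max ≥ 5.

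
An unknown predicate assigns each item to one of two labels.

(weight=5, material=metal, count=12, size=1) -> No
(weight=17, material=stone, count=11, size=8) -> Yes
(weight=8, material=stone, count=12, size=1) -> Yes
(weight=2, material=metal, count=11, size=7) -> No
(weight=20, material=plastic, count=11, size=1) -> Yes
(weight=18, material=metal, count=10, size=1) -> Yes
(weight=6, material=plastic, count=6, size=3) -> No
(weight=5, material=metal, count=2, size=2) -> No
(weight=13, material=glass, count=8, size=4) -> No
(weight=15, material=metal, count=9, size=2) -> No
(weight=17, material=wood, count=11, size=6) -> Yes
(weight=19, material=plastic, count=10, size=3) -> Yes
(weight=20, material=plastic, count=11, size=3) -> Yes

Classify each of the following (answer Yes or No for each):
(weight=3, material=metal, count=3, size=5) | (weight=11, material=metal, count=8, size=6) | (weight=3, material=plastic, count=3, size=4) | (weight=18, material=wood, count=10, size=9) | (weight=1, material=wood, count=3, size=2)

'Yes' ⟺ weight ≥ 6 AND count ≥ 10.
(weight=3, material=metal, count=3, size=5) → weight = 3, count = 3 → No.
(weight=11, material=metal, count=8, size=6) → weight = 11, count = 8 → No.
(weight=3, material=plastic, count=3, size=4) → weight = 3, count = 3 → No.
(weight=18, material=wood, count=10, size=9) → weight = 18, count = 10 → Yes.
(weight=1, material=wood, count=3, size=2) → weight = 1, count = 3 → No.

No, No, No, Yes, No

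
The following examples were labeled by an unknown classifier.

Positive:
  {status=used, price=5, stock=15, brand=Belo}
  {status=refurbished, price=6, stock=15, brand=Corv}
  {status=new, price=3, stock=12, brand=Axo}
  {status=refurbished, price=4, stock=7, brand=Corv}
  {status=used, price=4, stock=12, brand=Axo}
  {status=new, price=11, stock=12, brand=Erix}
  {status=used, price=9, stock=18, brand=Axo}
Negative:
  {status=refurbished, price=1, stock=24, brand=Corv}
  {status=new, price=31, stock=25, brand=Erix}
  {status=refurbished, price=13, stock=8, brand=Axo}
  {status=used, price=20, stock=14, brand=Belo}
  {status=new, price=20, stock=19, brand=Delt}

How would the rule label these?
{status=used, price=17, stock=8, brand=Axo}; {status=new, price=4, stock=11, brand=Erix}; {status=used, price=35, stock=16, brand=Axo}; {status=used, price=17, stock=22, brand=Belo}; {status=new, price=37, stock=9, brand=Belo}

The pattern is that an item is 'Positive' exactly when: price ≥ 3 AND price ≤ 11.
{status=used, price=17, stock=8, brand=Axo}: Negative (price = 17). {status=new, price=4, stock=11, brand=Erix}: Positive (price = 4). {status=used, price=35, stock=16, brand=Axo}: Negative (price = 35). {status=used, price=17, stock=22, brand=Belo}: Negative (price = 17). {status=new, price=37, stock=9, brand=Belo}: Negative (price = 37).

Negative, Positive, Negative, Negative, Negative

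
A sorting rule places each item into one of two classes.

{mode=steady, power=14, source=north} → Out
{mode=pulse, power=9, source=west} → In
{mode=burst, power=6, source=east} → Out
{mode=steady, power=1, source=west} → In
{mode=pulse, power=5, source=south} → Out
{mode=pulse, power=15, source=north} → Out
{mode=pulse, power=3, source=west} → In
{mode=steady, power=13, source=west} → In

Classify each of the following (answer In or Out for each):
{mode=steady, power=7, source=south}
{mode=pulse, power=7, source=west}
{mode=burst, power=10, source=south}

'In' ⟺ source is west.
{mode=steady, power=7, source=south}: Out (source is south).
{mode=pulse, power=7, source=west}: In (source is west).
{mode=burst, power=10, source=south}: Out (source is south).

Out, In, Out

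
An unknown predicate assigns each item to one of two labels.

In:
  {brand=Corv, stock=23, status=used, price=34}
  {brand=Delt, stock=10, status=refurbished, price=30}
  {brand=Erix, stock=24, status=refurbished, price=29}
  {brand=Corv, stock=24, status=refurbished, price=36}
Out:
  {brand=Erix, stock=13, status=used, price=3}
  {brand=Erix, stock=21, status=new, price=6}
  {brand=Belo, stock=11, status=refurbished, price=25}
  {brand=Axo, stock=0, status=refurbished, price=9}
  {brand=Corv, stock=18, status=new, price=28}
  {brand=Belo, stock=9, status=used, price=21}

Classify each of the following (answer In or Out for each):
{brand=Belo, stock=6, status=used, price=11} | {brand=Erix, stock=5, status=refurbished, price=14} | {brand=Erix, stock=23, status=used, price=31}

One predicate separates the groups cleanly: price ≥ 29.
{brand=Belo, stock=6, status=used, price=11} — price = 11, hence Out.
{brand=Erix, stock=5, status=refurbished, price=14} — price = 14, hence Out.
{brand=Erix, stock=23, status=used, price=31} — price = 31, hence In.

Out, Out, In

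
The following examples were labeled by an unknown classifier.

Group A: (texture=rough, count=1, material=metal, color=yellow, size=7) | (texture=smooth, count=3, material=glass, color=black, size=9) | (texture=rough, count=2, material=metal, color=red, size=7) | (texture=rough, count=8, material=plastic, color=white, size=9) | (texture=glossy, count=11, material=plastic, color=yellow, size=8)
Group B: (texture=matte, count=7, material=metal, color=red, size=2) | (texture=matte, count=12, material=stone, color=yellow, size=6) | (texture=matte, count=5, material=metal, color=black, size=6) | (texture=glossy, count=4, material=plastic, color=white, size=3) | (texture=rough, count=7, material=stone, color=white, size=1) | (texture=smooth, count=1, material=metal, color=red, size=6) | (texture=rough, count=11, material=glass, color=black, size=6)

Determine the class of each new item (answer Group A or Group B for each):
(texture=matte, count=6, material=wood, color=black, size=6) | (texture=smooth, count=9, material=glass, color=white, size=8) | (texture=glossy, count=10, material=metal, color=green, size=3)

The common property of the 'Group A' items is: size ≥ 7. No 'Group B' item has it.
(texture=matte, count=6, material=wood, color=black, size=6) — size = 6, hence Group B.
(texture=smooth, count=9, material=glass, color=white, size=8) — size = 8, hence Group A.
(texture=glossy, count=10, material=metal, color=green, size=3) — size = 3, hence Group B.

Group B, Group A, Group B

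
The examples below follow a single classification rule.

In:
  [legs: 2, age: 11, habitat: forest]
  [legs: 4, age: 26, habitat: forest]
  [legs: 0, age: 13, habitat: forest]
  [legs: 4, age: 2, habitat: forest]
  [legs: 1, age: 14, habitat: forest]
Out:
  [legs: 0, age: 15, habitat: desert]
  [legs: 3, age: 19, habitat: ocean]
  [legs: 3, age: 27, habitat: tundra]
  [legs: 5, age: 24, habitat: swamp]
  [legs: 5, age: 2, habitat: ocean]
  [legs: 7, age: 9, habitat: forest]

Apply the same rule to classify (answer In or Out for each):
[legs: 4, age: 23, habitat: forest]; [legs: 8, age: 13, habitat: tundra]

In, Out

One predicate separates the groups cleanly: habitat is forest AND legs ≤ 4.
In: [legs: 4, age: 23, habitat: forest], since habitat is forest, legs = 4.
Out: [legs: 8, age: 13, habitat: tundra], since habitat is tundra, legs = 8.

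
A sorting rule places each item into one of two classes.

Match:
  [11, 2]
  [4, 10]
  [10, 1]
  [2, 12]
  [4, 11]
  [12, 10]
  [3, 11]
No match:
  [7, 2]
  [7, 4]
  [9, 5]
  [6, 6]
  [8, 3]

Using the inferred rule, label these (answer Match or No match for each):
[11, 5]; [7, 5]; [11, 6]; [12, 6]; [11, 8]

Match, No match, Match, Match, Match

The rule appears to be: max ≥ 10.
[11, 5]: max 11 — qualifies, so Match.
[7, 5]: max 7 — doesn't match, so No match.
[11, 6]: max 11 — qualifies, so Match.
[12, 6]: max 12 — qualifies, so Match.
[11, 8]: max 11 — qualifies, so Match.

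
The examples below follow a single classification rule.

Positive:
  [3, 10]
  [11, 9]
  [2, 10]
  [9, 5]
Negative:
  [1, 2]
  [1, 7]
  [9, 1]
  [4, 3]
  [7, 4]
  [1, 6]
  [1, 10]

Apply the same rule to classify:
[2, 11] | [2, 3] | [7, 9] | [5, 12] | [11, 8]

The simplest hypothesis consistent with all the labels is: sum ≥ 12.

Positive, Negative, Positive, Positive, Positive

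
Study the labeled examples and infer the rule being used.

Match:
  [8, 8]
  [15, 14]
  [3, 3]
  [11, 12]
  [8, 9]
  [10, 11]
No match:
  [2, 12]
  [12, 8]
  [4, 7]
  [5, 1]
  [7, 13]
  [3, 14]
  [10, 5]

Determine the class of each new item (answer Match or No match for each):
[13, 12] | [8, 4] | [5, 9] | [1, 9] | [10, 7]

Match, No match, No match, No match, No match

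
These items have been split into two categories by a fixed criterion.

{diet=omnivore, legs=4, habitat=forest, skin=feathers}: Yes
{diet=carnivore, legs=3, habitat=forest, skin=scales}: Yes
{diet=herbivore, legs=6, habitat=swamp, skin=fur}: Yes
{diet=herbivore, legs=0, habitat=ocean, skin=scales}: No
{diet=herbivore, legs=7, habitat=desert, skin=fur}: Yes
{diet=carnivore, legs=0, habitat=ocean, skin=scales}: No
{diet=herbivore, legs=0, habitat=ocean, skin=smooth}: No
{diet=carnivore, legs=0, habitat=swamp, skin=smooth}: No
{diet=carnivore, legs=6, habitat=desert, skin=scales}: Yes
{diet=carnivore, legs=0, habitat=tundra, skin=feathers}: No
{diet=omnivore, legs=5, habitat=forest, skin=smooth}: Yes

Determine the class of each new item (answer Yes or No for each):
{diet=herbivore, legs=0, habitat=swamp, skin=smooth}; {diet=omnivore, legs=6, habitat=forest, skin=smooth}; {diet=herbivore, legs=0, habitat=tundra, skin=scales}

No, Yes, No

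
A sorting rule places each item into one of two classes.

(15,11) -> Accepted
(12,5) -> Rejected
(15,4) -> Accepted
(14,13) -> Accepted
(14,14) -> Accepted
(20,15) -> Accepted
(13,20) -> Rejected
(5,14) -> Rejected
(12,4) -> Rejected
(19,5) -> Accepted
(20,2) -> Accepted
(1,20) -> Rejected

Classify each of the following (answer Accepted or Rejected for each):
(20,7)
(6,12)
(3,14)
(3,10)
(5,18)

The common property of the 'Accepted' items is: first ≥ 14. No 'Rejected' item has it.

Accepted, Rejected, Rejected, Rejected, Rejected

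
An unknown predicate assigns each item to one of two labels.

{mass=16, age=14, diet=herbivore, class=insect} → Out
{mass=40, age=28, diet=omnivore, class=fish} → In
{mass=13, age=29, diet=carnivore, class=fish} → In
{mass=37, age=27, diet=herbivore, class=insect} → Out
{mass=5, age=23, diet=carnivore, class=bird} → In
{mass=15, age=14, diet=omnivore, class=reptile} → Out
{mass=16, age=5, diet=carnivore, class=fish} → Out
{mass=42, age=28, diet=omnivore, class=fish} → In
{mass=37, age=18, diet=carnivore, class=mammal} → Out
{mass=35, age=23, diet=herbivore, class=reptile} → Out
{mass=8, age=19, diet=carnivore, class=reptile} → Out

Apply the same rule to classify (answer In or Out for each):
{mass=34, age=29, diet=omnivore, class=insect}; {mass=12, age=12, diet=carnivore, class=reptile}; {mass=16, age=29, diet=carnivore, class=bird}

Every 'In' example satisfies: class is bird OR age ≥ 28. None of the 'Out' examples do.

In, Out, In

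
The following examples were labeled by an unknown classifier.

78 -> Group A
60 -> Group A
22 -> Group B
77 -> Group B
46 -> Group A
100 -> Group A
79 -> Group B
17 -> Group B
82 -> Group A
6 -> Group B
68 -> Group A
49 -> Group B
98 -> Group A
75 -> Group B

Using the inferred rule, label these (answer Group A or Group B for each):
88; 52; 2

'Group A' ⟺ even AND at least 46.
88: Group A (88 is even, 88 ≥ 46).
52: Group A (52 is even, 52 ≥ 46).
2: Group B (2 is even, 2 < 46).

Group A, Group A, Group B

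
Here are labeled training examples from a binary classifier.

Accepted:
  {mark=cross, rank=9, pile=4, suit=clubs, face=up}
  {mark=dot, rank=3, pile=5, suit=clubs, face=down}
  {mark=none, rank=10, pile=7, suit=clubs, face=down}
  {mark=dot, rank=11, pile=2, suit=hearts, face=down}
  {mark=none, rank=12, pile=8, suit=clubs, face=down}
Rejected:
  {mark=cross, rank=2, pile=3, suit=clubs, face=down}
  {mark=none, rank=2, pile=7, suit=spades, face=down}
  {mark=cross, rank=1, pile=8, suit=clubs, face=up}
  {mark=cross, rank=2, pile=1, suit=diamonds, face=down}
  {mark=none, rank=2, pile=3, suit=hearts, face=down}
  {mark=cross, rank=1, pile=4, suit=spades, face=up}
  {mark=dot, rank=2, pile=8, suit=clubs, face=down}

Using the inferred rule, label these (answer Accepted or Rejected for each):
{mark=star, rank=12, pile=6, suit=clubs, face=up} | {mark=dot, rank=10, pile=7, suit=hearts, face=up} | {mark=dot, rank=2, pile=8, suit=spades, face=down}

All 'Accepted' examples share one property — rank ≥ 3 — and every 'Rejected' example lacks it.
{mark=star, rank=12, pile=6, suit=clubs, face=up} — rank = 12, hence Accepted.
{mark=dot, rank=10, pile=7, suit=hearts, face=up} — rank = 10, hence Accepted.
{mark=dot, rank=2, pile=8, suit=spades, face=down} — rank = 2, hence Rejected.

Accepted, Accepted, Rejected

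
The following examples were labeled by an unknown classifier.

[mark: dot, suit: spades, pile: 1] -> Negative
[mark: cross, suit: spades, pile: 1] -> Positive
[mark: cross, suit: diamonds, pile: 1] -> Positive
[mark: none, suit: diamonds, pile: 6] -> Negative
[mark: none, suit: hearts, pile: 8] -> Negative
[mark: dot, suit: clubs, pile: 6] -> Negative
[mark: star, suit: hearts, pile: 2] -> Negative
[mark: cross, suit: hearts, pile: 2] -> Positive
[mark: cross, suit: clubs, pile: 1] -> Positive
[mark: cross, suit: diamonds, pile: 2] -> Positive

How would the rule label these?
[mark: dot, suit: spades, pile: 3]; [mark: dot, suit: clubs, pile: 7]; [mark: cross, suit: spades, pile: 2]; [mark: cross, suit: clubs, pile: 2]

Negative, Negative, Positive, Positive

'Positive' ⟺ mark is cross.
Negative: [mark: dot, suit: spades, pile: 3], since mark is dot. Negative: [mark: dot, suit: clubs, pile: 7], since mark is dot. Positive: [mark: cross, suit: spades, pile: 2], since mark is cross. Positive: [mark: cross, suit: clubs, pile: 2], since mark is cross.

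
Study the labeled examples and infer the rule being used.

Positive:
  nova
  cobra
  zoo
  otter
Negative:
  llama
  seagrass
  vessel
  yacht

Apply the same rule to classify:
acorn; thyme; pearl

Rule: contains 'o'. This holds for each 'Positive' example and fails for each 'Negative' one.
Positive: acorn, since has 'o'. Negative: thyme, since no 'o'. Negative: pearl, since no 'o'.

Positive, Negative, Negative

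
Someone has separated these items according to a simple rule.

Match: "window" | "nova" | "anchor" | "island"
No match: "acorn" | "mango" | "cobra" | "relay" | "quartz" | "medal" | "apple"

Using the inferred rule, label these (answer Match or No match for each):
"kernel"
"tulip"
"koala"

Match, No match, No match

One predicate separates the groups cleanly: even length AND contains 'n'.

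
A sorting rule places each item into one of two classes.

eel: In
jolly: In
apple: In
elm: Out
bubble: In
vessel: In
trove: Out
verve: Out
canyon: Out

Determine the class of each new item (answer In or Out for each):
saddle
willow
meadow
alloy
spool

In, In, Out, In, In

Checking candidate rules against both groups, what survives is: has a double letter.
saddle: 'dd' doubled — has this property, so In.
willow: 'll' doubled — has this property, so In.
meadow: no doubled letter — fails this test, so Out.
alloy: 'll' doubled — has this property, so In.
spool: 'oo' doubled — has this property, so In.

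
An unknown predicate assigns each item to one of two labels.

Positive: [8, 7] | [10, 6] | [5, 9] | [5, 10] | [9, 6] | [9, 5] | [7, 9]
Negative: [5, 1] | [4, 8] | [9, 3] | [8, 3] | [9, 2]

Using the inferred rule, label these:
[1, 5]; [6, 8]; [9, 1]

Negative, Positive, Negative

Rule: sum ≥ 14. This holds for each 'Positive' example and fails for each 'Negative' one.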